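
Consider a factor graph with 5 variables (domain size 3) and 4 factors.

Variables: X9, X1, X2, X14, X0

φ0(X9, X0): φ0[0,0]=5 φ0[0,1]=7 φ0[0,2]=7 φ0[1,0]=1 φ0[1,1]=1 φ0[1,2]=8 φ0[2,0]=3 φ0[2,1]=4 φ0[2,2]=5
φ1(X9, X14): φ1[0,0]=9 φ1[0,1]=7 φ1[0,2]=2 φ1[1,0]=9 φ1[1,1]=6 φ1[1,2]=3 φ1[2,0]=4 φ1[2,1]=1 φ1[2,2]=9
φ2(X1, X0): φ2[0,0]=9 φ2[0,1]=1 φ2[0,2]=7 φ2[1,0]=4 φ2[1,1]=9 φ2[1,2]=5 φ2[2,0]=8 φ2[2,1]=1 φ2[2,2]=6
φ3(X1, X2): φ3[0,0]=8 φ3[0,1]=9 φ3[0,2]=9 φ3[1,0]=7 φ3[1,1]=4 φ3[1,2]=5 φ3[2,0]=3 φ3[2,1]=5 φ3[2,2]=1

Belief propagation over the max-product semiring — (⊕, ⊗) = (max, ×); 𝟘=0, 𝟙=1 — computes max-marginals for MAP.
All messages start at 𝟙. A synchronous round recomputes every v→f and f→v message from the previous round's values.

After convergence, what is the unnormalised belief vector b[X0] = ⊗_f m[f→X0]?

init: all messages = 𝟙 over 3 values
r1 m[φ0→X9] = [7, 8, 5]
r1 m[φ0→X0] = [5, 7, 8]
r1 m[φ1→X9] = [9, 9, 9]
r1 m[φ1→X14] = [9, 7, 9]
r1 m[φ2→X1] = [9, 9, 8]
r1 m[φ2→X0] = [9, 9, 7]
r1 m[φ3→X1] = [9, 7, 5]
r1 m[φ3→X2] = [8, 9, 9]
r1 m[X9→φ0] = [1, 1, 1]
r1 m[X9→φ1] = [1, 1, 1]
r1 m[X1→φ2] = [1, 1, 1]
r1 m[X1→φ3] = [1, 1, 1]
r1 m[X2→φ3] = [1, 1, 1]
r1 m[X14→φ1] = [1, 1, 1]
r1 m[X0→φ0] = [1, 1, 1]
r1 m[X0→φ2] = [1, 1, 1]
r2 m[φ0→X9] = [7, 8, 5]
r2 m[φ0→X0] = [5, 7, 8]
r2 m[φ1→X9] = [9, 9, 9]
r2 m[φ1→X14] = [9, 7, 9]
r2 m[φ2→X1] = [9, 9, 8]
r2 m[φ2→X0] = [9, 9, 7]
r2 m[φ3→X1] = [9, 7, 5]
r2 m[φ3→X2] = [8, 9, 9]
r2 m[X9→φ0] = [9, 9, 9]
r2 m[X9→φ1] = [7, 8, 5]
r2 m[X1→φ2] = [9, 7, 5]
r2 m[X1→φ3] = [9, 9, 8]
r2 m[X2→φ3] = [1, 1, 1]
r2 m[X14→φ1] = [1, 1, 1]
r2 m[X0→φ0] = [9, 9, 7]
r2 m[X0→φ2] = [5, 7, 8]
r3 m[φ0→X9] = [63, 56, 36]
r3 m[φ0→X0] = [45, 63, 72]
r3 m[φ1→X9] = [9, 9, 9]
r3 m[φ1→X14] = [72, 49, 45]
r3 m[φ2→X1] = [56, 63, 48]
r3 m[φ2→X0] = [81, 63, 63]
r3 m[φ3→X1] = [9, 7, 5]
r3 m[φ3→X2] = [72, 81, 81]
r3 m[X9→φ0] = [9, 9, 9]
r3 m[X9→φ1] = [7, 8, 5]
r3 m[X1→φ2] = [9, 7, 5]
r3 m[X1→φ3] = [9, 9, 8]
r3 m[X2→φ3] = [1, 1, 1]
r3 m[X14→φ1] = [1, 1, 1]
r3 m[X0→φ0] = [9, 9, 7]
r3 m[X0→φ2] = [5, 7, 8]
r4 m[φ0→X9] = [63, 56, 36]
r4 m[φ0→X0] = [45, 63, 72]
r4 m[φ1→X9] = [9, 9, 9]
r4 m[φ1→X14] = [72, 49, 45]
r4 m[φ2→X1] = [56, 63, 48]
r4 m[φ2→X0] = [81, 63, 63]
r4 m[φ3→X1] = [9, 7, 5]
r4 m[φ3→X2] = [72, 81, 81]
r4 m[X9→φ0] = [9, 9, 9]
r4 m[X9→φ1] = [63, 56, 36]
r4 m[X1→φ2] = [9, 7, 5]
r4 m[X1→φ3] = [56, 63, 48]
r4 m[X2→φ3] = [1, 1, 1]
r4 m[X14→φ1] = [1, 1, 1]
r4 m[X0→φ0] = [81, 63, 63]
r4 m[X0→φ2] = [45, 63, 72]
r5 m[φ0→X9] = [441, 504, 315]
r5 m[φ0→X0] = [45, 63, 72]
r5 m[φ1→X9] = [9, 9, 9]
r5 m[φ1→X14] = [567, 441, 324]
r5 m[φ2→X1] = [504, 567, 432]
r5 m[φ2→X0] = [81, 63, 63]
r5 m[φ3→X1] = [9, 7, 5]
r5 m[φ3→X2] = [448, 504, 504]
r5 m[X9→φ0] = [9, 9, 9]
r5 m[X9→φ1] = [63, 56, 36]
r5 m[X1→φ2] = [9, 7, 5]
r5 m[X1→φ3] = [56, 63, 48]
r5 m[X2→φ3] = [1, 1, 1]
r5 m[X14→φ1] = [1, 1, 1]
r5 m[X0→φ0] = [81, 63, 63]
r5 m[X0→φ2] = [45, 63, 72]
r6 m[φ0→X9] = [441, 504, 315]
r6 m[φ0→X0] = [45, 63, 72]
r6 m[φ1→X9] = [9, 9, 9]
r6 m[φ1→X14] = [567, 441, 324]
r6 m[φ2→X1] = [504, 567, 432]
r6 m[φ2→X0] = [81, 63, 63]
r6 m[φ3→X1] = [9, 7, 5]
r6 m[φ3→X2] = [448, 504, 504]
r6 m[X9→φ0] = [9, 9, 9]
r6 m[X9→φ1] = [441, 504, 315]
r6 m[X1→φ2] = [9, 7, 5]
r6 m[X1→φ3] = [504, 567, 432]
r6 m[X2→φ3] = [1, 1, 1]
r6 m[X14→φ1] = [1, 1, 1]
r6 m[X0→φ0] = [81, 63, 63]
r6 m[X0→φ2] = [45, 63, 72]
r7 m[φ0→X9] = [441, 504, 315]
r7 m[φ0→X0] = [45, 63, 72]
r7 m[φ1→X9] = [9, 9, 9]
r7 m[φ1→X14] = [4536, 3087, 2835]
r7 m[φ2→X1] = [504, 567, 432]
r7 m[φ2→X0] = [81, 63, 63]
r7 m[φ3→X1] = [9, 7, 5]
r7 m[φ3→X2] = [4032, 4536, 4536]
r7 m[X9→φ0] = [9, 9, 9]
r7 m[X9→φ1] = [441, 504, 315]
r7 m[X1→φ2] = [9, 7, 5]
r7 m[X1→φ3] = [504, 567, 432]
r7 m[X2→φ3] = [1, 1, 1]
r7 m[X14→φ1] = [1, 1, 1]
r7 m[X0→φ0] = [81, 63, 63]
r7 m[X0→φ2] = [45, 63, 72]
r8 m[φ0→X9] = [441, 504, 315]
r8 m[φ0→X0] = [45, 63, 72]
r8 m[φ1→X9] = [9, 9, 9]
r8 m[φ1→X14] = [4536, 3087, 2835]
r8 m[φ2→X1] = [504, 567, 432]
r8 m[φ2→X0] = [81, 63, 63]
r8 m[φ3→X1] = [9, 7, 5]
r8 m[φ3→X2] = [4032, 4536, 4536]
r8 m[X9→φ0] = [9, 9, 9]
r8 m[X9→φ1] = [441, 504, 315]
r8 m[X1→φ2] = [9, 7, 5]
r8 m[X1→φ3] = [504, 567, 432]
r8 m[X2→φ3] = [1, 1, 1]
r8 m[X14→φ1] = [1, 1, 1]
r8 m[X0→φ0] = [81, 63, 63]
r8 m[X0→φ2] = [45, 63, 72]
fixed point reached at round 8
b[X0] = ⊗ incoming = [3645, 3969, 4536]

b[X0] = [3645, 3969, 4536]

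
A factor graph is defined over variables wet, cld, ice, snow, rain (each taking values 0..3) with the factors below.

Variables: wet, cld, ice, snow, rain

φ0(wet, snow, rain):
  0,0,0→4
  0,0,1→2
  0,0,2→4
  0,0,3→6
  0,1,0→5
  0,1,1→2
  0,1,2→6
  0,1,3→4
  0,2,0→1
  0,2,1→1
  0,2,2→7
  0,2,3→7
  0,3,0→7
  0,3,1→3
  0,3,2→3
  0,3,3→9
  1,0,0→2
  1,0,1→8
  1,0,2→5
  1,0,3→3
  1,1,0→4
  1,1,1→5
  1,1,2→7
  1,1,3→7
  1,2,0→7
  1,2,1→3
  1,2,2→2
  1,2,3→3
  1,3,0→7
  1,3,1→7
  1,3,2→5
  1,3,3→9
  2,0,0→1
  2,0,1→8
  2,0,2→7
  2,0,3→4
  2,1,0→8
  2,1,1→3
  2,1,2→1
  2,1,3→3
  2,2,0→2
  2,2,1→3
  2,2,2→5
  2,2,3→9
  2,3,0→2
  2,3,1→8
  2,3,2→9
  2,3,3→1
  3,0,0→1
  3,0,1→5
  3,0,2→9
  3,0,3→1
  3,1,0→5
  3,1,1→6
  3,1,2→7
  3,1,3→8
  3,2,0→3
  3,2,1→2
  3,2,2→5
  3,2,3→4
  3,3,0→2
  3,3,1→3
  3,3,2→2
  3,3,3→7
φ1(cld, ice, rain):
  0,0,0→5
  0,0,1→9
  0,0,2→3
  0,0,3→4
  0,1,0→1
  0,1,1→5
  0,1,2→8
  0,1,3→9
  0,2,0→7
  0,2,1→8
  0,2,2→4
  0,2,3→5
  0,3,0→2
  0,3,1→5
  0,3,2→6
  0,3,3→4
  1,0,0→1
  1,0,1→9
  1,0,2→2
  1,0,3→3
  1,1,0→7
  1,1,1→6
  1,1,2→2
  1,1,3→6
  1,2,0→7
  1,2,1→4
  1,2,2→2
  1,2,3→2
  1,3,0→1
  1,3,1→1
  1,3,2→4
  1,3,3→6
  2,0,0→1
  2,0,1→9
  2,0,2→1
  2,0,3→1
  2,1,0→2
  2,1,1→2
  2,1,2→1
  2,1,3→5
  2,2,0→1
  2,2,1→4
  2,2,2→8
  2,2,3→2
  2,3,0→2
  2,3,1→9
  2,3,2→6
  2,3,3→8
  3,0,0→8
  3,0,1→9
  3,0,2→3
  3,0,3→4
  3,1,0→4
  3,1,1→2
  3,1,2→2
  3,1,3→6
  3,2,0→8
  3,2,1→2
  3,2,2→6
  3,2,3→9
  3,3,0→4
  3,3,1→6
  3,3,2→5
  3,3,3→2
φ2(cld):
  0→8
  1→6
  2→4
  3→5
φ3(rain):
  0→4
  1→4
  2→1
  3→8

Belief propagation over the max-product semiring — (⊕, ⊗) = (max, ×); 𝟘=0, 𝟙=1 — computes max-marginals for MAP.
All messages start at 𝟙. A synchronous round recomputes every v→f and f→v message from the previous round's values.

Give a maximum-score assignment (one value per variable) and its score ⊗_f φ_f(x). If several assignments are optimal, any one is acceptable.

init: all messages = 𝟙 over 4 values
r1 m[φ0→wet] = [9, 9, 9, 9]
r1 m[φ0→snow] = [9, 8, 9, 9]
r1 m[φ0→rain] = [8, 8, 9, 9]
r1 m[φ1→cld] = [9, 9, 9, 9]
r1 m[φ1→ice] = [9, 9, 9, 9]
r1 m[φ1→rain] = [8, 9, 8, 9]
r1 m[φ2→cld] = [8, 6, 4, 5]
r1 m[φ3→rain] = [4, 4, 1, 8]
r1 m[wet→φ0] = [1, 1, 1, 1]
r1 m[cld→φ1] = [1, 1, 1, 1]
r1 m[cld→φ2] = [1, 1, 1, 1]
r1 m[ice→φ1] = [1, 1, 1, 1]
r1 m[snow→φ0] = [1, 1, 1, 1]
r1 m[rain→φ0] = [1, 1, 1, 1]
r1 m[rain→φ1] = [1, 1, 1, 1]
r1 m[rain→φ3] = [1, 1, 1, 1]
r2 m[φ0→wet] = [9, 9, 9, 9]
r2 m[φ0→snow] = [9, 8, 9, 9]
r2 m[φ0→rain] = [8, 8, 9, 9]
r2 m[φ1→cld] = [9, 9, 9, 9]
r2 m[φ1→ice] = [9, 9, 9, 9]
r2 m[φ1→rain] = [8, 9, 8, 9]
r2 m[φ2→cld] = [8, 6, 4, 5]
r2 m[φ3→rain] = [4, 4, 1, 8]
r2 m[wet→φ0] = [1, 1, 1, 1]
r2 m[cld→φ1] = [8, 6, 4, 5]
r2 m[cld→φ2] = [9, 9, 9, 9]
r2 m[ice→φ1] = [1, 1, 1, 1]
r2 m[snow→φ0] = [1, 1, 1, 1]
r2 m[rain→φ0] = [32, 36, 8, 72]
r2 m[rain→φ1] = [32, 32, 9, 72]
r2 m[rain→φ3] = [64, 72, 72, 81]
r3 m[φ0→wet] = [648, 648, 648, 576]
r3 m[φ0→snow] = [432, 576, 648, 648]
r3 m[φ0→rain] = [8, 8, 9, 9]
r3 m[φ1→cld] = [648, 432, 576, 648]
r3 m[φ1→ice] = [2304, 5184, 3240, 2592]
r3 m[φ1→rain] = [56, 72, 64, 72]
r3 m[φ2→cld] = [8, 6, 4, 5]
r3 m[φ3→rain] = [4, 4, 1, 8]
r3 m[wet→φ0] = [1, 1, 1, 1]
r3 m[cld→φ1] = [8, 6, 4, 5]
r3 m[cld→φ2] = [9, 9, 9, 9]
r3 m[ice→φ1] = [1, 1, 1, 1]
r3 m[snow→φ0] = [1, 1, 1, 1]
r3 m[rain→φ0] = [32, 36, 8, 72]
r3 m[rain→φ1] = [32, 32, 9, 72]
r3 m[rain→φ3] = [64, 72, 72, 81]
r4 m[φ0→wet] = [648, 648, 648, 576]
r4 m[φ0→snow] = [432, 576, 648, 648]
r4 m[φ0→rain] = [8, 8, 9, 9]
r4 m[φ1→cld] = [648, 432, 576, 648]
r4 m[φ1→ice] = [2304, 5184, 3240, 2592]
r4 m[φ1→rain] = [56, 72, 64, 72]
r4 m[φ2→cld] = [8, 6, 4, 5]
r4 m[φ3→rain] = [4, 4, 1, 8]
r4 m[wet→φ0] = [1, 1, 1, 1]
r4 m[cld→φ1] = [8, 6, 4, 5]
r4 m[cld→φ2] = [648, 432, 576, 648]
r4 m[ice→φ1] = [1, 1, 1, 1]
r4 m[snow→φ0] = [1, 1, 1, 1]
r4 m[rain→φ0] = [224, 288, 64, 576]
r4 m[rain→φ1] = [32, 32, 9, 72]
r4 m[rain→φ3] = [448, 576, 576, 648]
r5 m[φ0→wet] = [5184, 5184, 5184, 4608]
r5 m[φ0→snow] = [3456, 4608, 5184, 5184]
r5 m[φ0→rain] = [8, 8, 9, 9]
r5 m[φ1→cld] = [648, 432, 576, 648]
r5 m[φ1→ice] = [2304, 5184, 3240, 2592]
r5 m[φ1→rain] = [56, 72, 64, 72]
r5 m[φ2→cld] = [8, 6, 4, 5]
r5 m[φ3→rain] = [4, 4, 1, 8]
r5 m[wet→φ0] = [1, 1, 1, 1]
r5 m[cld→φ1] = [8, 6, 4, 5]
r5 m[cld→φ2] = [648, 432, 576, 648]
r5 m[ice→φ1] = [1, 1, 1, 1]
r5 m[snow→φ0] = [1, 1, 1, 1]
r5 m[rain→φ0] = [224, 288, 64, 576]
r5 m[rain→φ1] = [32, 32, 9, 72]
r5 m[rain→φ3] = [448, 576, 576, 648]
r6 m[φ0→wet] = [5184, 5184, 5184, 4608]
r6 m[φ0→snow] = [3456, 4608, 5184, 5184]
r6 m[φ0→rain] = [8, 8, 9, 9]
r6 m[φ1→cld] = [648, 432, 576, 648]
r6 m[φ1→ice] = [2304, 5184, 3240, 2592]
r6 m[φ1→rain] = [56, 72, 64, 72]
r6 m[φ2→cld] = [8, 6, 4, 5]
r6 m[φ3→rain] = [4, 4, 1, 8]
r6 m[wet→φ0] = [1, 1, 1, 1]
r6 m[cld→φ1] = [8, 6, 4, 5]
r6 m[cld→φ2] = [648, 432, 576, 648]
r6 m[ice→φ1] = [1, 1, 1, 1]
r6 m[snow→φ0] = [1, 1, 1, 1]
r6 m[rain→φ0] = [224, 288, 64, 576]
r6 m[rain→φ1] = [32, 32, 9, 72]
r6 m[rain→φ3] = [448, 576, 576, 648]
fixed point reached at round 6
traceback from wet: (wet=0, cld=0, ice=1, snow=3, rain=3), score=5184

assignment: (wet=0, cld=0, ice=1, snow=3, rain=3); score = 5184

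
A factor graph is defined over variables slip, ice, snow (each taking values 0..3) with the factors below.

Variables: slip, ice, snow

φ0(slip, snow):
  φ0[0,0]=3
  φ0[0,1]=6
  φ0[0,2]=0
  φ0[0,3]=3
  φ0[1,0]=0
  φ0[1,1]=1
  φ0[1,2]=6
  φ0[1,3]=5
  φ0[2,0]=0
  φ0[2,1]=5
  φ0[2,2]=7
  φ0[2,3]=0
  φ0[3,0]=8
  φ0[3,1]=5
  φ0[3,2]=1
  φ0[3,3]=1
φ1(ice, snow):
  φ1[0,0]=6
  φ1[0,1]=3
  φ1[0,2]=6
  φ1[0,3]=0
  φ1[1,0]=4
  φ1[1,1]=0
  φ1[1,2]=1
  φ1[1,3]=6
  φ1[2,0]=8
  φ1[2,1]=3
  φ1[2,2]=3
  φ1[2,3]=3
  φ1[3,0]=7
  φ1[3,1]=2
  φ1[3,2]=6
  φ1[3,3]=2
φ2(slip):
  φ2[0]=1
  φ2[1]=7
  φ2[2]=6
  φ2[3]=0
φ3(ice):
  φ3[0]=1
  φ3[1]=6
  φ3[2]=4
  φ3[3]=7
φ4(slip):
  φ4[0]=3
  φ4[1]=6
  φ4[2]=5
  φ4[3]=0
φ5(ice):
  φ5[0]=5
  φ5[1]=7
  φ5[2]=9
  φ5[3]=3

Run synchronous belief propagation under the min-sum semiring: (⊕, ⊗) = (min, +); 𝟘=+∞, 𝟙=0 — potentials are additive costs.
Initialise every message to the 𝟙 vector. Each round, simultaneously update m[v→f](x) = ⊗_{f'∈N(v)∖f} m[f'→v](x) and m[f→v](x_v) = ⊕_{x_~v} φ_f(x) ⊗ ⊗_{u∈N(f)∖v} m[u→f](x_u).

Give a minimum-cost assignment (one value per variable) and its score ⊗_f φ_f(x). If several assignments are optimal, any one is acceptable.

init: all messages = 𝟙 over 4 values
r1 m[φ0→slip] = [0, 0, 0, 1]
r1 m[φ0→snow] = [0, 1, 0, 0]
r1 m[φ1→ice] = [0, 0, 3, 2]
r1 m[φ1→snow] = [4, 0, 1, 0]
r1 m[φ2→slip] = [1, 7, 6, 0]
r1 m[φ3→ice] = [1, 6, 4, 7]
r1 m[φ4→slip] = [3, 6, 5, 0]
r1 m[φ5→ice] = [5, 7, 9, 3]
r1 m[slip→φ0] = [0, 0, 0, 0]
r1 m[slip→φ2] = [0, 0, 0, 0]
r1 m[slip→φ4] = [0, 0, 0, 0]
r1 m[ice→φ1] = [0, 0, 0, 0]
r1 m[ice→φ3] = [0, 0, 0, 0]
r1 m[ice→φ5] = [0, 0, 0, 0]
r1 m[snow→φ0] = [0, 0, 0, 0]
r1 m[snow→φ1] = [0, 0, 0, 0]
r2 m[φ0→slip] = [0, 0, 0, 1]
r2 m[φ0→snow] = [0, 1, 0, 0]
r2 m[φ1→ice] = [0, 0, 3, 2]
r2 m[φ1→snow] = [4, 0, 1, 0]
r2 m[φ2→slip] = [1, 7, 6, 0]
r2 m[φ3→ice] = [1, 6, 4, 7]
r2 m[φ4→slip] = [3, 6, 5, 0]
r2 m[φ5→ice] = [5, 7, 9, 3]
r2 m[slip→φ0] = [4, 13, 11, 0]
r2 m[slip→φ2] = [3, 6, 5, 1]
r2 m[slip→φ4] = [1, 7, 6, 1]
r2 m[ice→φ1] = [6, 13, 13, 10]
r2 m[ice→φ3] = [5, 7, 12, 5]
r2 m[ice→φ5] = [1, 6, 7, 9]
r2 m[snow→φ0] = [4, 0, 1, 0]
r2 m[snow→φ1] = [0, 1, 0, 0]
r3 m[φ0→slip] = [1, 1, 0, 1]
r3 m[φ0→snow] = [7, 5, 1, 1]
r3 m[φ1→ice] = [0, 1, 3, 2]
r3 m[φ1→snow] = [12, 9, 12, 6]
r3 m[φ2→slip] = [1, 7, 6, 0]
r3 m[φ3→ice] = [1, 6, 4, 7]
r3 m[φ4→slip] = [3, 6, 5, 0]
r3 m[φ5→ice] = [5, 7, 9, 3]
r3 m[slip→φ0] = [4, 13, 11, 0]
r3 m[slip→φ2] = [3, 6, 5, 1]
r3 m[slip→φ4] = [1, 7, 6, 1]
r3 m[ice→φ1] = [6, 13, 13, 10]
r3 m[ice→φ3] = [5, 7, 12, 5]
r3 m[ice→φ5] = [1, 6, 7, 9]
r3 m[snow→φ0] = [4, 0, 1, 0]
r3 m[snow→φ1] = [0, 1, 0, 0]
r4 m[φ0→slip] = [1, 1, 0, 1]
r4 m[φ0→snow] = [7, 5, 1, 1]
r4 m[φ1→ice] = [0, 1, 3, 2]
r4 m[φ1→snow] = [12, 9, 12, 6]
r4 m[φ2→slip] = [1, 7, 6, 0]
r4 m[φ3→ice] = [1, 6, 4, 7]
r4 m[φ4→slip] = [3, 6, 5, 0]
r4 m[φ5→ice] = [5, 7, 9, 3]
r4 m[slip→φ0] = [4, 13, 11, 0]
r4 m[slip→φ2] = [4, 7, 5, 1]
r4 m[slip→φ4] = [2, 8, 6, 1]
r4 m[ice→φ1] = [6, 13, 13, 10]
r4 m[ice→φ3] = [5, 8, 12, 5]
r4 m[ice→φ5] = [1, 7, 7, 9]
r4 m[snow→φ0] = [12, 9, 12, 6]
r4 m[snow→φ1] = [7, 5, 1, 1]
r5 m[φ0→slip] = [9, 10, 6, 7]
r5 m[φ0→snow] = [7, 5, 1, 1]
r5 m[φ1→ice] = [1, 2, 4, 3]
r5 m[φ1→snow] = [12, 9, 12, 6]
r5 m[φ2→slip] = [1, 7, 6, 0]
r5 m[φ3→ice] = [1, 6, 4, 7]
r5 m[φ4→slip] = [3, 6, 5, 0]
r5 m[φ5→ice] = [5, 7, 9, 3]
r5 m[slip→φ0] = [4, 13, 11, 0]
r5 m[slip→φ2] = [4, 7, 5, 1]
r5 m[slip→φ4] = [2, 8, 6, 1]
r5 m[ice→φ1] = [6, 13, 13, 10]
r5 m[ice→φ3] = [5, 8, 12, 5]
r5 m[ice→φ5] = [1, 7, 7, 9]
r5 m[snow→φ0] = [12, 9, 12, 6]
r5 m[snow→φ1] = [7, 5, 1, 1]
r6 m[φ0→slip] = [9, 10, 6, 7]
r6 m[φ0→snow] = [7, 5, 1, 1]
r6 m[φ1→ice] = [1, 2, 4, 3]
r6 m[φ1→snow] = [12, 9, 12, 6]
r6 m[φ2→slip] = [1, 7, 6, 0]
r6 m[φ3→ice] = [1, 6, 4, 7]
r6 m[φ4→slip] = [3, 6, 5, 0]
r6 m[φ5→ice] = [5, 7, 9, 3]
r6 m[slip→φ0] = [4, 13, 11, 0]
r6 m[slip→φ2] = [12, 16, 11, 7]
r6 m[slip→φ4] = [10, 17, 12, 7]
r6 m[ice→φ1] = [6, 13, 13, 10]
r6 m[ice→φ3] = [6, 9, 13, 6]
r6 m[ice→φ5] = [2, 8, 8, 10]
r6 m[snow→φ0] = [12, 9, 12, 6]
r6 m[snow→φ1] = [7, 5, 1, 1]
r7 m[φ0→slip] = [9, 10, 6, 7]
r7 m[φ0→snow] = [7, 5, 1, 1]
r7 m[φ1→ice] = [1, 2, 4, 3]
r7 m[φ1→snow] = [12, 9, 12, 6]
r7 m[φ2→slip] = [1, 7, 6, 0]
r7 m[φ3→ice] = [1, 6, 4, 7]
r7 m[φ4→slip] = [3, 6, 5, 0]
r7 m[φ5→ice] = [5, 7, 9, 3]
r7 m[slip→φ0] = [4, 13, 11, 0]
r7 m[slip→φ2] = [12, 16, 11, 7]
r7 m[slip→φ4] = [10, 17, 12, 7]
r7 m[ice→φ1] = [6, 13, 13, 10]
r7 m[ice→φ3] = [6, 9, 13, 6]
r7 m[ice→φ5] = [2, 8, 8, 10]
r7 m[snow→φ0] = [12, 9, 12, 6]
r7 m[snow→φ1] = [7, 5, 1, 1]
fixed point reached at round 7
traceback from slip: (slip=3, ice=0, snow=3), score=7

assignment: (slip=3, ice=0, snow=3); score = 7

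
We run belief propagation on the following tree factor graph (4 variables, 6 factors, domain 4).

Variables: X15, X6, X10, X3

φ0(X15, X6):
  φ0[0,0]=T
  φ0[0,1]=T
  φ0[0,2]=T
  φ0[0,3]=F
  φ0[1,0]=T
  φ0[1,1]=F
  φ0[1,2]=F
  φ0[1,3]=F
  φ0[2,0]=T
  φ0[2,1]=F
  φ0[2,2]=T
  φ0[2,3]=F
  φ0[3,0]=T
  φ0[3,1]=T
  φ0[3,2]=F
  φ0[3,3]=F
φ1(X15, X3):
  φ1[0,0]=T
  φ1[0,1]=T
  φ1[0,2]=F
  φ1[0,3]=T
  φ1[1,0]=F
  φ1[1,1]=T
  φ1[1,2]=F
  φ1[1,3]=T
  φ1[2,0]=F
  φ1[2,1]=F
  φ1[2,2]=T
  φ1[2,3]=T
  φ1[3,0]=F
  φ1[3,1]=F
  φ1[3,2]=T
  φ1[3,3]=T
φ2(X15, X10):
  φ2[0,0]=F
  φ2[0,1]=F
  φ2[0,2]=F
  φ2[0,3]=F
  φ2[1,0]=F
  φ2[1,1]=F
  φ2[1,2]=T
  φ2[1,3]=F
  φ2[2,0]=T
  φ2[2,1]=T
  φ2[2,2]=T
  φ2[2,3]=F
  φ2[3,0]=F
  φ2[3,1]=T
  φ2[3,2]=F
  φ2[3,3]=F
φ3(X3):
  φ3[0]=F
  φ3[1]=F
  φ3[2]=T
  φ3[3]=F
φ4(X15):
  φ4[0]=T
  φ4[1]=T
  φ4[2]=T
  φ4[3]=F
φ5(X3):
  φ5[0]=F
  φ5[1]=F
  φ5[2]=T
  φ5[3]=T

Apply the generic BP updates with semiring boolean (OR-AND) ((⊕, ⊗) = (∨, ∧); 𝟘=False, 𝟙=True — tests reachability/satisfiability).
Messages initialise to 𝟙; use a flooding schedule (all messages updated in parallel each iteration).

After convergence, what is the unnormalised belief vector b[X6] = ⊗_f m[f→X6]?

b[X6] = [T, F, T, F]

init: all messages = 𝟙 over 4 values
r1 m[φ0→X15] = [T, T, T, T]
r1 m[φ0→X6] = [T, T, T, F]
r1 m[φ1→X15] = [T, T, T, T]
r1 m[φ1→X3] = [T, T, T, T]
r1 m[φ2→X15] = [F, T, T, T]
r1 m[φ2→X10] = [T, T, T, F]
r1 m[φ3→X3] = [F, F, T, F]
r1 m[φ4→X15] = [T, T, T, F]
r1 m[φ5→X3] = [F, F, T, T]
r1 m[X15→φ0] = [T, T, T, T]
r1 m[X15→φ1] = [T, T, T, T]
r1 m[X15→φ2] = [T, T, T, T]
r1 m[X15→φ4] = [T, T, T, T]
r1 m[X6→φ0] = [T, T, T, T]
r1 m[X10→φ2] = [T, T, T, T]
r1 m[X3→φ1] = [T, T, T, T]
r1 m[X3→φ3] = [T, T, T, T]
r1 m[X3→φ5] = [T, T, T, T]
r2 m[φ0→X15] = [T, T, T, T]
r2 m[φ0→X6] = [T, T, T, F]
r2 m[φ1→X15] = [T, T, T, T]
r2 m[φ1→X3] = [T, T, T, T]
r2 m[φ2→X15] = [F, T, T, T]
r2 m[φ2→X10] = [T, T, T, F]
r2 m[φ3→X3] = [F, F, T, F]
r2 m[φ4→X15] = [T, T, T, F]
r2 m[φ5→X3] = [F, F, T, T]
r2 m[X15→φ0] = [F, T, T, F]
r2 m[X15→φ1] = [F, T, T, F]
r2 m[X15→φ2] = [T, T, T, F]
r2 m[X15→φ4] = [F, T, T, T]
r2 m[X6→φ0] = [T, T, T, T]
r2 m[X10→φ2] = [T, T, T, T]
r2 m[X3→φ1] = [F, F, T, F]
r2 m[X3→φ3] = [F, F, T, T]
r2 m[X3→φ5] = [F, F, T, F]
r3 m[φ0→X15] = [T, T, T, T]
r3 m[φ0→X6] = [T, F, T, F]
r3 m[φ1→X15] = [F, F, T, T]
r3 m[φ1→X3] = [F, T, T, T]
r3 m[φ2→X15] = [F, T, T, T]
r3 m[φ2→X10] = [T, T, T, F]
r3 m[φ3→X3] = [F, F, T, F]
r3 m[φ4→X15] = [T, T, T, F]
r3 m[φ5→X3] = [F, F, T, T]
r3 m[X15→φ0] = [F, T, T, F]
r3 m[X15→φ1] = [F, T, T, F]
r3 m[X15→φ2] = [T, T, T, F]
r3 m[X15→φ4] = [F, T, T, T]
r3 m[X6→φ0] = [T, T, T, T]
r3 m[X10→φ2] = [T, T, T, T]
r3 m[X3→φ1] = [F, F, T, F]
r3 m[X3→φ3] = [F, F, T, T]
r3 m[X3→φ5] = [F, F, T, F]
r4 m[φ0→X15] = [T, T, T, T]
r4 m[φ0→X6] = [T, F, T, F]
r4 m[φ1→X15] = [F, F, T, T]
r4 m[φ1→X3] = [F, T, T, T]
r4 m[φ2→X15] = [F, T, T, T]
r4 m[φ2→X10] = [T, T, T, F]
r4 m[φ3→X3] = [F, F, T, F]
r4 m[φ4→X15] = [T, T, T, F]
r4 m[φ5→X3] = [F, F, T, T]
r4 m[X15→φ0] = [F, F, T, F]
r4 m[X15→φ1] = [F, T, T, F]
r4 m[X15→φ2] = [F, F, T, F]
r4 m[X15→φ4] = [F, F, T, T]
r4 m[X6→φ0] = [T, T, T, T]
r4 m[X10→φ2] = [T, T, T, T]
r4 m[X3→φ1] = [F, F, T, F]
r4 m[X3→φ3] = [F, F, T, T]
r4 m[X3→φ5] = [F, F, T, F]
r5 m[φ0→X15] = [T, T, T, T]
r5 m[φ0→X6] = [T, F, T, F]
r5 m[φ1→X15] = [F, F, T, T]
r5 m[φ1→X3] = [F, T, T, T]
r5 m[φ2→X15] = [F, T, T, T]
r5 m[φ2→X10] = [T, T, T, F]
r5 m[φ3→X3] = [F, F, T, F]
r5 m[φ4→X15] = [T, T, T, F]
r5 m[φ5→X3] = [F, F, T, T]
r5 m[X15→φ0] = [F, F, T, F]
r5 m[X15→φ1] = [F, T, T, F]
r5 m[X15→φ2] = [F, F, T, F]
r5 m[X15→φ4] = [F, F, T, T]
r5 m[X6→φ0] = [T, T, T, T]
r5 m[X10→φ2] = [T, T, T, T]
r5 m[X3→φ1] = [F, F, T, F]
r5 m[X3→φ3] = [F, F, T, T]
r5 m[X3→φ5] = [F, F, T, F]
fixed point reached at round 5
b[X6] = ⊗ incoming = [T, F, T, F]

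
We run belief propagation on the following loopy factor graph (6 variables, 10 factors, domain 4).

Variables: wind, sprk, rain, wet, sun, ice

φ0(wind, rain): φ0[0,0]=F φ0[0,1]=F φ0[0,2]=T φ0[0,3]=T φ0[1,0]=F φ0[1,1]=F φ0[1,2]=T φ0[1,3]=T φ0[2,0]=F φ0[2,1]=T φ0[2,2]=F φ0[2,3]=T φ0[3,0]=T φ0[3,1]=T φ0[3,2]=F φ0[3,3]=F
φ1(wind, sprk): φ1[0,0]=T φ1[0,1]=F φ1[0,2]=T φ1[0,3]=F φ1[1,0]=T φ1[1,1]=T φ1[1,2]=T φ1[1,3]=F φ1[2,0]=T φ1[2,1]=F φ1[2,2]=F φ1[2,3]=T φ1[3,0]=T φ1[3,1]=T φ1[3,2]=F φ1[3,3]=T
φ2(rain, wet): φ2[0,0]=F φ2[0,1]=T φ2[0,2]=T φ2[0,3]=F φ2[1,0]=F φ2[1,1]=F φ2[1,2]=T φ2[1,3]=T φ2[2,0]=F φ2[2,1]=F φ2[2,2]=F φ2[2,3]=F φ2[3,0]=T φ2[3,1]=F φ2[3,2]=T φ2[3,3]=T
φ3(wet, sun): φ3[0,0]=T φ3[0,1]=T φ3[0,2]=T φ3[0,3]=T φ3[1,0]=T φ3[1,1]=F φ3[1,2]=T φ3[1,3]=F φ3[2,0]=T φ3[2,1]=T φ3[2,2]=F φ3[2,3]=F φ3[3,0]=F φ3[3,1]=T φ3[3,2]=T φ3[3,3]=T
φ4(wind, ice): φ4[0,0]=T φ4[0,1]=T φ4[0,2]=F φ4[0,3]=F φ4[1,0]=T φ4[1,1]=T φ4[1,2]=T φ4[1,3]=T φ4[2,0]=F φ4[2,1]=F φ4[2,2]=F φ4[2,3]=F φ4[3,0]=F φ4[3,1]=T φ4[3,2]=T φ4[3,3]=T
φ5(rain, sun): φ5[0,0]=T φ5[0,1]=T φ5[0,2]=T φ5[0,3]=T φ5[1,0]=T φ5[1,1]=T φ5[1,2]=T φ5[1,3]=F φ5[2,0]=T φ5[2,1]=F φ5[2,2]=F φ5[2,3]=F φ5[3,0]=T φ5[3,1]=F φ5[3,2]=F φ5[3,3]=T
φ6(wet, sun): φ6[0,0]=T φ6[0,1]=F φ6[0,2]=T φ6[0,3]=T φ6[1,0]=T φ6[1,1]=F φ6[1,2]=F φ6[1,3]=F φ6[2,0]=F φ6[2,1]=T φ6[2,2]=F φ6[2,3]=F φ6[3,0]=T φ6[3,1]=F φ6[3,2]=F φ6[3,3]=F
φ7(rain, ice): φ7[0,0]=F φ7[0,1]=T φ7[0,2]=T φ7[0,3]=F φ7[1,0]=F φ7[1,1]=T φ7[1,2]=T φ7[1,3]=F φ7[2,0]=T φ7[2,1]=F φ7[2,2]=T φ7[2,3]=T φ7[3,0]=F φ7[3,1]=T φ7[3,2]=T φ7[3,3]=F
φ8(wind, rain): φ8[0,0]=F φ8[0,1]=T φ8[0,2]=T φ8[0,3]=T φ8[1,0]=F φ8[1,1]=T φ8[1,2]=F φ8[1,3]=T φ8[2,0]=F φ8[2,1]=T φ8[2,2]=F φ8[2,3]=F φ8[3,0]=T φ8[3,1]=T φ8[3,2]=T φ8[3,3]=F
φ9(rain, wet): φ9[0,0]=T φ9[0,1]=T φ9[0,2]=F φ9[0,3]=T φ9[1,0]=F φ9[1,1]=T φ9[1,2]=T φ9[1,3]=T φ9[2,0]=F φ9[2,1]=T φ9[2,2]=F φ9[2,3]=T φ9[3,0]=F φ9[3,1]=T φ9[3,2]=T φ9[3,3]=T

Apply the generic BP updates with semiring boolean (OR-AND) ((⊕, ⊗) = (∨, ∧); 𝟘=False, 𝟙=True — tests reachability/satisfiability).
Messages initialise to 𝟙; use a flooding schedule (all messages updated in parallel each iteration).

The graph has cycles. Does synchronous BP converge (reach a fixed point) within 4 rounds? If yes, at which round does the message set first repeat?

init: all messages = 𝟙 over 4 values
r1 m[φ0→wind] = [T, T, T, T]
r1 m[φ0→rain] = [T, T, T, T]
r1 m[φ1→wind] = [T, T, T, T]
r1 m[φ1→sprk] = [T, T, T, T]
r1 m[φ2→rain] = [T, T, F, T]
r1 m[φ2→wet] = [T, T, T, T]
r1 m[φ3→wet] = [T, T, T, T]
r1 m[φ3→sun] = [T, T, T, T]
r1 m[φ4→wind] = [T, T, F, T]
r1 m[φ4→ice] = [T, T, T, T]
r1 m[φ5→rain] = [T, T, T, T]
r1 m[φ5→sun] = [T, T, T, T]
r1 m[φ6→wet] = [T, T, T, T]
r1 m[φ6→sun] = [T, T, T, T]
r1 m[φ7→rain] = [T, T, T, T]
r1 m[φ7→ice] = [T, T, T, T]
r1 m[φ8→wind] = [T, T, T, T]
r1 m[φ8→rain] = [T, T, T, T]
r1 m[φ9→rain] = [T, T, T, T]
r1 m[φ9→wet] = [T, T, T, T]
r1 m[wind→φ0] = [T, T, T, T]
r1 m[wind→φ1] = [T, T, T, T]
r1 m[wind→φ4] = [T, T, T, T]
r1 m[wind→φ8] = [T, T, T, T]
r1 m[sprk→φ1] = [T, T, T, T]
r1 m[rain→φ0] = [T, T, T, T]
r1 m[rain→φ2] = [T, T, T, T]
r1 m[rain→φ5] = [T, T, T, T]
r1 m[rain→φ7] = [T, T, T, T]
r1 m[rain→φ8] = [T, T, T, T]
r1 m[rain→φ9] = [T, T, T, T]
r1 m[wet→φ2] = [T, T, T, T]
r1 m[wet→φ3] = [T, T, T, T]
r1 m[wet→φ6] = [T, T, T, T]
r1 m[wet→φ9] = [T, T, T, T]
r1 m[sun→φ3] = [T, T, T, T]
r1 m[sun→φ5] = [T, T, T, T]
r1 m[sun→φ6] = [T, T, T, T]
r1 m[ice→φ4] = [T, T, T, T]
r1 m[ice→φ7] = [T, T, T, T]
r2 m[φ0→wind] = [T, T, T, T]
r2 m[φ0→rain] = [T, T, T, T]
r2 m[φ1→wind] = [T, T, T, T]
r2 m[φ1→sprk] = [T, T, T, T]
r2 m[φ2→rain] = [T, T, F, T]
r2 m[φ2→wet] = [T, T, T, T]
r2 m[φ3→wet] = [T, T, T, T]
r2 m[φ3→sun] = [T, T, T, T]
r2 m[φ4→wind] = [T, T, F, T]
r2 m[φ4→ice] = [T, T, T, T]
r2 m[φ5→rain] = [T, T, T, T]
r2 m[φ5→sun] = [T, T, T, T]
r2 m[φ6→wet] = [T, T, T, T]
r2 m[φ6→sun] = [T, T, T, T]
r2 m[φ7→rain] = [T, T, T, T]
r2 m[φ7→ice] = [T, T, T, T]
r2 m[φ8→wind] = [T, T, T, T]
r2 m[φ8→rain] = [T, T, T, T]
r2 m[φ9→rain] = [T, T, T, T]
r2 m[φ9→wet] = [T, T, T, T]
r2 m[wind→φ0] = [T, T, F, T]
r2 m[wind→φ1] = [T, T, F, T]
r2 m[wind→φ4] = [T, T, T, T]
r2 m[wind→φ8] = [T, T, F, T]
r2 m[sprk→φ1] = [T, T, T, T]
r2 m[rain→φ0] = [T, T, F, T]
r2 m[rain→φ2] = [T, T, T, T]
r2 m[rain→φ5] = [T, T, F, T]
r2 m[rain→φ7] = [T, T, F, T]
r2 m[rain→φ8] = [T, T, F, T]
r2 m[rain→φ9] = [T, T, F, T]
r2 m[wet→φ2] = [T, T, T, T]
r2 m[wet→φ3] = [T, T, T, T]
r2 m[wet→φ6] = [T, T, T, T]
r2 m[wet→φ9] = [T, T, T, T]
r2 m[sun→φ3] = [T, T, T, T]
r2 m[sun→φ5] = [T, T, T, T]
r2 m[sun→φ6] = [T, T, T, T]
r2 m[ice→φ4] = [T, T, T, T]
r2 m[ice→φ7] = [T, T, T, T]
r3 m[φ0→wind] = [T, T, T, T]
r3 m[φ0→rain] = [T, T, T, T]
r3 m[φ1→wind] = [T, T, T, T]
r3 m[φ1→sprk] = [T, T, T, T]
r3 m[φ2→rain] = [T, T, F, T]
r3 m[φ2→wet] = [T, T, T, T]
r3 m[φ3→wet] = [T, T, T, T]
r3 m[φ3→sun] = [T, T, T, T]
r3 m[φ4→wind] = [T, T, F, T]
r3 m[φ4→ice] = [T, T, T, T]
r3 m[φ5→rain] = [T, T, T, T]
r3 m[φ5→sun] = [T, T, T, T]
r3 m[φ6→wet] = [T, T, T, T]
r3 m[φ6→sun] = [T, T, T, T]
r3 m[φ7→rain] = [T, T, T, T]
r3 m[φ7→ice] = [F, T, T, F]
r3 m[φ8→wind] = [T, T, T, T]
r3 m[φ8→rain] = [T, T, T, T]
r3 m[φ9→rain] = [T, T, T, T]
r3 m[φ9→wet] = [T, T, T, T]
r3 m[wind→φ0] = [T, T, F, T]
r3 m[wind→φ1] = [T, T, F, T]
r3 m[wind→φ4] = [T, T, T, T]
r3 m[wind→φ8] = [T, T, F, T]
r3 m[sprk→φ1] = [T, T, T, T]
r3 m[rain→φ0] = [T, T, F, T]
r3 m[rain→φ2] = [T, T, T, T]
r3 m[rain→φ5] = [T, T, F, T]
r3 m[rain→φ7] = [T, T, F, T]
r3 m[rain→φ8] = [T, T, F, T]
r3 m[rain→φ9] = [T, T, F, T]
r3 m[wet→φ2] = [T, T, T, T]
r3 m[wet→φ3] = [T, T, T, T]
r3 m[wet→φ6] = [T, T, T, T]
r3 m[wet→φ9] = [T, T, T, T]
r3 m[sun→φ3] = [T, T, T, T]
r3 m[sun→φ5] = [T, T, T, T]
r3 m[sun→φ6] = [T, T, T, T]
r3 m[ice→φ4] = [T, T, T, T]
r3 m[ice→φ7] = [T, T, T, T]
r4 m[φ0→wind] = [T, T, T, T]
r4 m[φ0→rain] = [T, T, T, T]
r4 m[φ1→wind] = [T, T, T, T]
r4 m[φ1→sprk] = [T, T, T, T]
r4 m[φ2→rain] = [T, T, F, T]
r4 m[φ2→wet] = [T, T, T, T]
r4 m[φ3→wet] = [T, T, T, T]
r4 m[φ3→sun] = [T, T, T, T]
r4 m[φ4→wind] = [T, T, F, T]
r4 m[φ4→ice] = [T, T, T, T]
r4 m[φ5→rain] = [T, T, T, T]
r4 m[φ5→sun] = [T, T, T, T]
r4 m[φ6→wet] = [T, T, T, T]
r4 m[φ6→sun] = [T, T, T, T]
r4 m[φ7→rain] = [T, T, T, T]
r4 m[φ7→ice] = [F, T, T, F]
r4 m[φ8→wind] = [T, T, T, T]
r4 m[φ8→rain] = [T, T, T, T]
r4 m[φ9→rain] = [T, T, T, T]
r4 m[φ9→wet] = [T, T, T, T]
r4 m[wind→φ0] = [T, T, F, T]
r4 m[wind→φ1] = [T, T, F, T]
r4 m[wind→φ4] = [T, T, T, T]
r4 m[wind→φ8] = [T, T, F, T]
r4 m[sprk→φ1] = [T, T, T, T]
r4 m[rain→φ0] = [T, T, F, T]
r4 m[rain→φ2] = [T, T, T, T]
r4 m[rain→φ5] = [T, T, F, T]
r4 m[rain→φ7] = [T, T, F, T]
r4 m[rain→φ8] = [T, T, F, T]
r4 m[rain→φ9] = [T, T, F, T]
r4 m[wet→φ2] = [T, T, T, T]
r4 m[wet→φ3] = [T, T, T, T]
r4 m[wet→φ6] = [T, T, T, T]
r4 m[wet→φ9] = [T, T, T, T]
r4 m[sun→φ3] = [T, T, T, T]
r4 m[sun→φ5] = [T, T, T, T]
r4 m[sun→φ6] = [T, T, T, T]
r4 m[ice→φ4] = [F, T, T, F]
r4 m[ice→φ7] = [T, T, T, T]
no fixed point within 4 rounds

NOT CONVERGED within 4 rounds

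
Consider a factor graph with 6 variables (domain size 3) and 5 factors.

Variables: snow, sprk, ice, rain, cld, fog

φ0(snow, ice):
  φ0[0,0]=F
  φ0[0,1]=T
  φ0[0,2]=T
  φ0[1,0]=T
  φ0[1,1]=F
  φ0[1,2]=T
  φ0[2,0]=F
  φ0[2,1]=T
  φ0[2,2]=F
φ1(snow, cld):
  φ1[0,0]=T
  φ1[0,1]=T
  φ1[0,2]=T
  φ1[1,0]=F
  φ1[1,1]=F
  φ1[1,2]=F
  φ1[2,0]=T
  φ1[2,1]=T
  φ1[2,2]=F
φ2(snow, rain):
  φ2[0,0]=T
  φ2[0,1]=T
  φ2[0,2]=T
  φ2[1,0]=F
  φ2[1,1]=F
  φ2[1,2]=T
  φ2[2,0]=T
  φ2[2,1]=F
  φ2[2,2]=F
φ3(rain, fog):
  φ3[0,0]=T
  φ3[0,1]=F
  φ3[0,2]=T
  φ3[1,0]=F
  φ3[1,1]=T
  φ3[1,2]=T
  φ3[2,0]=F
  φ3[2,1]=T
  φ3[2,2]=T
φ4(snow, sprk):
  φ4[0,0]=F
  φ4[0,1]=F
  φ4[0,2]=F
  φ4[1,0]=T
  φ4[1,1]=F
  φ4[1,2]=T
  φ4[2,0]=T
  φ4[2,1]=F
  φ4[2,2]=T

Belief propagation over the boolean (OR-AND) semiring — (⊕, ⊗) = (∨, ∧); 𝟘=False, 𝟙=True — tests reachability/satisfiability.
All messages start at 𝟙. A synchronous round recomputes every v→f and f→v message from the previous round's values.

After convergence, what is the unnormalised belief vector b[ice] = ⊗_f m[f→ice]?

b[ice] = [F, T, F]

init: all messages = 𝟙 over 3 values
r1 m[φ0→snow] = [T, T, T]
r1 m[φ0→ice] = [T, T, T]
r1 m[φ1→snow] = [T, F, T]
r1 m[φ1→cld] = [T, T, T]
r1 m[φ2→snow] = [T, T, T]
r1 m[φ2→rain] = [T, T, T]
r1 m[φ3→rain] = [T, T, T]
r1 m[φ3→fog] = [T, T, T]
r1 m[φ4→snow] = [F, T, T]
r1 m[φ4→sprk] = [T, F, T]
r1 m[snow→φ0] = [T, T, T]
r1 m[snow→φ1] = [T, T, T]
r1 m[snow→φ2] = [T, T, T]
r1 m[snow→φ4] = [T, T, T]
r1 m[sprk→φ4] = [T, T, T]
r1 m[ice→φ0] = [T, T, T]
r1 m[rain→φ2] = [T, T, T]
r1 m[rain→φ3] = [T, T, T]
r1 m[cld→φ1] = [T, T, T]
r1 m[fog→φ3] = [T, T, T]
r2 m[φ0→snow] = [T, T, T]
r2 m[φ0→ice] = [T, T, T]
r2 m[φ1→snow] = [T, F, T]
r2 m[φ1→cld] = [T, T, T]
r2 m[φ2→snow] = [T, T, T]
r2 m[φ2→rain] = [T, T, T]
r2 m[φ3→rain] = [T, T, T]
r2 m[φ3→fog] = [T, T, T]
r2 m[φ4→snow] = [F, T, T]
r2 m[φ4→sprk] = [T, F, T]
r2 m[snow→φ0] = [F, F, T]
r2 m[snow→φ1] = [F, T, T]
r2 m[snow→φ2] = [F, F, T]
r2 m[snow→φ4] = [T, F, T]
r2 m[sprk→φ4] = [T, T, T]
r2 m[ice→φ0] = [T, T, T]
r2 m[rain→φ2] = [T, T, T]
r2 m[rain→φ3] = [T, T, T]
r2 m[cld→φ1] = [T, T, T]
r2 m[fog→φ3] = [T, T, T]
r3 m[φ0→snow] = [T, T, T]
r3 m[φ0→ice] = [F, T, F]
r3 m[φ1→snow] = [T, F, T]
r3 m[φ1→cld] = [T, T, F]
r3 m[φ2→snow] = [T, T, T]
r3 m[φ2→rain] = [T, F, F]
r3 m[φ3→rain] = [T, T, T]
r3 m[φ3→fog] = [T, T, T]
r3 m[φ4→snow] = [F, T, T]
r3 m[φ4→sprk] = [T, F, T]
r3 m[snow→φ0] = [F, F, T]
r3 m[snow→φ1] = [F, T, T]
r3 m[snow→φ2] = [F, F, T]
r3 m[snow→φ4] = [T, F, T]
r3 m[sprk→φ4] = [T, T, T]
r3 m[ice→φ0] = [T, T, T]
r3 m[rain→φ2] = [T, T, T]
r3 m[rain→φ3] = [T, T, T]
r3 m[cld→φ1] = [T, T, T]
r3 m[fog→φ3] = [T, T, T]
r4 m[φ0→snow] = [T, T, T]
r4 m[φ0→ice] = [F, T, F]
r4 m[φ1→snow] = [T, F, T]
r4 m[φ1→cld] = [T, T, F]
r4 m[φ2→snow] = [T, T, T]
r4 m[φ2→rain] = [T, F, F]
r4 m[φ3→rain] = [T, T, T]
r4 m[φ3→fog] = [T, T, T]
r4 m[φ4→snow] = [F, T, T]
r4 m[φ4→sprk] = [T, F, T]
r4 m[snow→φ0] = [F, F, T]
r4 m[snow→φ1] = [F, T, T]
r4 m[snow→φ2] = [F, F, T]
r4 m[snow→φ4] = [T, F, T]
r4 m[sprk→φ4] = [T, T, T]
r4 m[ice→φ0] = [T, T, T]
r4 m[rain→φ2] = [T, T, T]
r4 m[rain→φ3] = [T, F, F]
r4 m[cld→φ1] = [T, T, T]
r4 m[fog→φ3] = [T, T, T]
r5 m[φ0→snow] = [T, T, T]
r5 m[φ0→ice] = [F, T, F]
r5 m[φ1→snow] = [T, F, T]
r5 m[φ1→cld] = [T, T, F]
r5 m[φ2→snow] = [T, T, T]
r5 m[φ2→rain] = [T, F, F]
r5 m[φ3→rain] = [T, T, T]
r5 m[φ3→fog] = [T, F, T]
r5 m[φ4→snow] = [F, T, T]
r5 m[φ4→sprk] = [T, F, T]
r5 m[snow→φ0] = [F, F, T]
r5 m[snow→φ1] = [F, T, T]
r5 m[snow→φ2] = [F, F, T]
r5 m[snow→φ4] = [T, F, T]
r5 m[sprk→φ4] = [T, T, T]
r5 m[ice→φ0] = [T, T, T]
r5 m[rain→φ2] = [T, T, T]
r5 m[rain→φ3] = [T, F, F]
r5 m[cld→φ1] = [T, T, T]
r5 m[fog→φ3] = [T, T, T]
r6 m[φ0→snow] = [T, T, T]
r6 m[φ0→ice] = [F, T, F]
r6 m[φ1→snow] = [T, F, T]
r6 m[φ1→cld] = [T, T, F]
r6 m[φ2→snow] = [T, T, T]
r6 m[φ2→rain] = [T, F, F]
r6 m[φ3→rain] = [T, T, T]
r6 m[φ3→fog] = [T, F, T]
r6 m[φ4→snow] = [F, T, T]
r6 m[φ4→sprk] = [T, F, T]
r6 m[snow→φ0] = [F, F, T]
r6 m[snow→φ1] = [F, T, T]
r6 m[snow→φ2] = [F, F, T]
r6 m[snow→φ4] = [T, F, T]
r6 m[sprk→φ4] = [T, T, T]
r6 m[ice→φ0] = [T, T, T]
r6 m[rain→φ2] = [T, T, T]
r6 m[rain→φ3] = [T, F, F]
r6 m[cld→φ1] = [T, T, T]
r6 m[fog→φ3] = [T, T, T]
fixed point reached at round 6
b[ice] = ⊗ incoming = [F, T, F]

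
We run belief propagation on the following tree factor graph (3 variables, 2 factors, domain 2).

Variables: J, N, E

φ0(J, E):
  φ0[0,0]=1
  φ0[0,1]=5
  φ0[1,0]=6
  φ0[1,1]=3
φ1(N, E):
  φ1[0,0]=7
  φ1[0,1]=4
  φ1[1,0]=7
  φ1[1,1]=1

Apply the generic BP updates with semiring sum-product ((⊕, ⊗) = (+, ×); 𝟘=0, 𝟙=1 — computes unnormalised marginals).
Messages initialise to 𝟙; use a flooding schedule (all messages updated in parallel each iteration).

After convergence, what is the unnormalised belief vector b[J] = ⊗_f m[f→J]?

b[J] = [39, 99]

init: all messages = 𝟙 over 2 values
r1 m[φ0→J] = [6, 9]
r1 m[φ0→E] = [7, 8]
r1 m[φ1→N] = [11, 8]
r1 m[φ1→E] = [14, 5]
r1 m[J→φ0] = [1, 1]
r1 m[N→φ1] = [1, 1]
r1 m[E→φ0] = [1, 1]
r1 m[E→φ1] = [1, 1]
r2 m[φ0→J] = [6, 9]
r2 m[φ0→E] = [7, 8]
r2 m[φ1→N] = [11, 8]
r2 m[φ1→E] = [14, 5]
r2 m[J→φ0] = [1, 1]
r2 m[N→φ1] = [1, 1]
r2 m[E→φ0] = [14, 5]
r2 m[E→φ1] = [7, 8]
r3 m[φ0→J] = [39, 99]
r3 m[φ0→E] = [7, 8]
r3 m[φ1→N] = [81, 57]
r3 m[φ1→E] = [14, 5]
r3 m[J→φ0] = [1, 1]
r3 m[N→φ1] = [1, 1]
r3 m[E→φ0] = [14, 5]
r3 m[E→φ1] = [7, 8]
r4 m[φ0→J] = [39, 99]
r4 m[φ0→E] = [7, 8]
r4 m[φ1→N] = [81, 57]
r4 m[φ1→E] = [14, 5]
r4 m[J→φ0] = [1, 1]
r4 m[N→φ1] = [1, 1]
r4 m[E→φ0] = [14, 5]
r4 m[E→φ1] = [7, 8]
fixed point reached at round 4
b[J] = ⊗ incoming = [39, 99]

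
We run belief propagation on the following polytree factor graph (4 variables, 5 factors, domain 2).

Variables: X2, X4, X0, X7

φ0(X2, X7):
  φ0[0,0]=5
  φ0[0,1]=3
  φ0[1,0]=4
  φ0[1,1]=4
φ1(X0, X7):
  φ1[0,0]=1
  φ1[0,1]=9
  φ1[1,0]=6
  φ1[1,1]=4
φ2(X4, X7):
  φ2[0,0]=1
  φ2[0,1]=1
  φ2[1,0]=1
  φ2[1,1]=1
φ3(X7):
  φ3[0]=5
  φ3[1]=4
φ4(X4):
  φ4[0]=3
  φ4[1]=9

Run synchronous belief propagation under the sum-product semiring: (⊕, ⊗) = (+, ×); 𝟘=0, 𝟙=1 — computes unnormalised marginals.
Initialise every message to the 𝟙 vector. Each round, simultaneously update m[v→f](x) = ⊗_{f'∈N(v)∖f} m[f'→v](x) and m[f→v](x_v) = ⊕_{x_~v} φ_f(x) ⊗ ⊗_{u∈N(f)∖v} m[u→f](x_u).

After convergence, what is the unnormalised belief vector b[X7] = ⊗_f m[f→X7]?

b[X7] = [3780, 4368]

init: all messages = 𝟙 over 2 values
r1 m[φ0→X2] = [8, 8]
r1 m[φ0→X7] = [9, 7]
r1 m[φ1→X0] = [10, 10]
r1 m[φ1→X7] = [7, 13]
r1 m[φ2→X4] = [2, 2]
r1 m[φ2→X7] = [2, 2]
r1 m[φ3→X7] = [5, 4]
r1 m[φ4→X4] = [3, 9]
r1 m[X2→φ0] = [1, 1]
r1 m[X4→φ2] = [1, 1]
r1 m[X4→φ4] = [1, 1]
r1 m[X0→φ1] = [1, 1]
r1 m[X7→φ0] = [1, 1]
r1 m[X7→φ1] = [1, 1]
r1 m[X7→φ2] = [1, 1]
r1 m[X7→φ3] = [1, 1]
r2 m[φ0→X2] = [8, 8]
r2 m[φ0→X7] = [9, 7]
r2 m[φ1→X0] = [10, 10]
r2 m[φ1→X7] = [7, 13]
r2 m[φ2→X4] = [2, 2]
r2 m[φ2→X7] = [2, 2]
r2 m[φ3→X7] = [5, 4]
r2 m[φ4→X4] = [3, 9]
r2 m[X2→φ0] = [1, 1]
r2 m[X4→φ2] = [3, 9]
r2 m[X4→φ4] = [2, 2]
r2 m[X0→φ1] = [1, 1]
r2 m[X7→φ0] = [70, 104]
r2 m[X7→φ1] = [90, 56]
r2 m[X7→φ2] = [315, 364]
r2 m[X7→φ3] = [126, 182]
r3 m[φ0→X2] = [662, 696]
r3 m[φ0→X7] = [9, 7]
r3 m[φ1→X0] = [594, 764]
r3 m[φ1→X7] = [7, 13]
r3 m[φ2→X4] = [679, 679]
r3 m[φ2→X7] = [12, 12]
r3 m[φ3→X7] = [5, 4]
r3 m[φ4→X4] = [3, 9]
r3 m[X2→φ0] = [1, 1]
r3 m[X4→φ2] = [3, 9]
r3 m[X4→φ4] = [2, 2]
r3 m[X0→φ1] = [1, 1]
r3 m[X7→φ0] = [70, 104]
r3 m[X7→φ1] = [90, 56]
r3 m[X7→φ2] = [315, 364]
r3 m[X7→φ3] = [126, 182]
r4 m[φ0→X2] = [662, 696]
r4 m[φ0→X7] = [9, 7]
r4 m[φ1→X0] = [594, 764]
r4 m[φ1→X7] = [7, 13]
r4 m[φ2→X4] = [679, 679]
r4 m[φ2→X7] = [12, 12]
r4 m[φ3→X7] = [5, 4]
r4 m[φ4→X4] = [3, 9]
r4 m[X2→φ0] = [1, 1]
r4 m[X4→φ2] = [3, 9]
r4 m[X4→φ4] = [679, 679]
r4 m[X0→φ1] = [1, 1]
r4 m[X7→φ0] = [420, 624]
r4 m[X7→φ1] = [540, 336]
r4 m[X7→φ2] = [315, 364]
r4 m[X7→φ3] = [756, 1092]
r5 m[φ0→X2] = [3972, 4176]
r5 m[φ0→X7] = [9, 7]
r5 m[φ1→X0] = [3564, 4584]
r5 m[φ1→X7] = [7, 13]
r5 m[φ2→X4] = [679, 679]
r5 m[φ2→X7] = [12, 12]
r5 m[φ3→X7] = [5, 4]
r5 m[φ4→X4] = [3, 9]
r5 m[X2→φ0] = [1, 1]
r5 m[X4→φ2] = [3, 9]
r5 m[X4→φ4] = [679, 679]
r5 m[X0→φ1] = [1, 1]
r5 m[X7→φ0] = [420, 624]
r5 m[X7→φ1] = [540, 336]
r5 m[X7→φ2] = [315, 364]
r5 m[X7→φ3] = [756, 1092]
r6 m[φ0→X2] = [3972, 4176]
r6 m[φ0→X7] = [9, 7]
r6 m[φ1→X0] = [3564, 4584]
r6 m[φ1→X7] = [7, 13]
r6 m[φ2→X4] = [679, 679]
r6 m[φ2→X7] = [12, 12]
r6 m[φ3→X7] = [5, 4]
r6 m[φ4→X4] = [3, 9]
r6 m[X2→φ0] = [1, 1]
r6 m[X4→φ2] = [3, 9]
r6 m[X4→φ4] = [679, 679]
r6 m[X0→φ1] = [1, 1]
r6 m[X7→φ0] = [420, 624]
r6 m[X7→φ1] = [540, 336]
r6 m[X7→φ2] = [315, 364]
r6 m[X7→φ3] = [756, 1092]
fixed point reached at round 6
b[X7] = ⊗ incoming = [3780, 4368]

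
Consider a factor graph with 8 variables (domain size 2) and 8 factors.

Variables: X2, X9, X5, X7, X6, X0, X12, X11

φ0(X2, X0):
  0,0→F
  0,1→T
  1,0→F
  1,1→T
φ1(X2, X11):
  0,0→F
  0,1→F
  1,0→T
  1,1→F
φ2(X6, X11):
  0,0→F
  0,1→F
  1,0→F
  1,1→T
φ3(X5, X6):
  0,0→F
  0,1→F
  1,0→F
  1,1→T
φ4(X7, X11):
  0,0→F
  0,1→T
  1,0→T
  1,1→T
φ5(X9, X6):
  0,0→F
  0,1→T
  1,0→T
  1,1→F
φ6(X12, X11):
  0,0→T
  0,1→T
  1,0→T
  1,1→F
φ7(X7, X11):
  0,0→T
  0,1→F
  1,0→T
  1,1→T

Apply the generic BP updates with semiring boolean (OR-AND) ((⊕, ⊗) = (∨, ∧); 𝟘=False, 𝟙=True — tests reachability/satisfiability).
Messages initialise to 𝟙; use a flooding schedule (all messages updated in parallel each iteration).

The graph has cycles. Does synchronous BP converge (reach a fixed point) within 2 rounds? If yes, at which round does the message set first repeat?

NOT CONVERGED within 2 rounds

init: all messages = 𝟙 over 2 values
r1 m[φ0→X2] = [T, T]
r1 m[φ0→X0] = [F, T]
r1 m[φ1→X2] = [F, T]
r1 m[φ1→X11] = [T, F]
r1 m[φ2→X6] = [F, T]
r1 m[φ2→X11] = [F, T]
r1 m[φ3→X5] = [F, T]
r1 m[φ3→X6] = [F, T]
r1 m[φ4→X7] = [T, T]
r1 m[φ4→X11] = [T, T]
r1 m[φ5→X9] = [T, T]
r1 m[φ5→X6] = [T, T]
r1 m[φ6→X12] = [T, T]
r1 m[φ6→X11] = [T, T]
r1 m[φ7→X7] = [T, T]
r1 m[φ7→X11] = [T, T]
r1 m[X2→φ0] = [T, T]
r1 m[X2→φ1] = [T, T]
r1 m[X9→φ5] = [T, T]
r1 m[X5→φ3] = [T, T]
r1 m[X7→φ4] = [T, T]
r1 m[X7→φ7] = [T, T]
r1 m[X6→φ2] = [T, T]
r1 m[X6→φ3] = [T, T]
r1 m[X6→φ5] = [T, T]
r1 m[X0→φ0] = [T, T]
r1 m[X12→φ6] = [T, T]
r1 m[X11→φ1] = [T, T]
r1 m[X11→φ2] = [T, T]
r1 m[X11→φ4] = [T, T]
r1 m[X11→φ6] = [T, T]
r1 m[X11→φ7] = [T, T]
r2 m[φ0→X2] = [T, T]
r2 m[φ0→X0] = [F, T]
r2 m[φ1→X2] = [F, T]
r2 m[φ1→X11] = [T, F]
r2 m[φ2→X6] = [F, T]
r2 m[φ2→X11] = [F, T]
r2 m[φ3→X5] = [F, T]
r2 m[φ3→X6] = [F, T]
r2 m[φ4→X7] = [T, T]
r2 m[φ4→X11] = [T, T]
r2 m[φ5→X9] = [T, T]
r2 m[φ5→X6] = [T, T]
r2 m[φ6→X12] = [T, T]
r2 m[φ6→X11] = [T, T]
r2 m[φ7→X7] = [T, T]
r2 m[φ7→X11] = [T, T]
r2 m[X2→φ0] = [F, T]
r2 m[X2→φ1] = [T, T]
r2 m[X9→φ5] = [T, T]
r2 m[X5→φ3] = [T, T]
r2 m[X7→φ4] = [T, T]
r2 m[X7→φ7] = [T, T]
r2 m[X6→φ2] = [F, T]
r2 m[X6→φ3] = [F, T]
r2 m[X6→φ5] = [F, T]
r2 m[X0→φ0] = [T, T]
r2 m[X12→φ6] = [T, T]
r2 m[X11→φ1] = [F, T]
r2 m[X11→φ2] = [T, F]
r2 m[X11→φ4] = [F, F]
r2 m[X11→φ6] = [F, F]
r2 m[X11→φ7] = [F, F]
no fixed point within 2 rounds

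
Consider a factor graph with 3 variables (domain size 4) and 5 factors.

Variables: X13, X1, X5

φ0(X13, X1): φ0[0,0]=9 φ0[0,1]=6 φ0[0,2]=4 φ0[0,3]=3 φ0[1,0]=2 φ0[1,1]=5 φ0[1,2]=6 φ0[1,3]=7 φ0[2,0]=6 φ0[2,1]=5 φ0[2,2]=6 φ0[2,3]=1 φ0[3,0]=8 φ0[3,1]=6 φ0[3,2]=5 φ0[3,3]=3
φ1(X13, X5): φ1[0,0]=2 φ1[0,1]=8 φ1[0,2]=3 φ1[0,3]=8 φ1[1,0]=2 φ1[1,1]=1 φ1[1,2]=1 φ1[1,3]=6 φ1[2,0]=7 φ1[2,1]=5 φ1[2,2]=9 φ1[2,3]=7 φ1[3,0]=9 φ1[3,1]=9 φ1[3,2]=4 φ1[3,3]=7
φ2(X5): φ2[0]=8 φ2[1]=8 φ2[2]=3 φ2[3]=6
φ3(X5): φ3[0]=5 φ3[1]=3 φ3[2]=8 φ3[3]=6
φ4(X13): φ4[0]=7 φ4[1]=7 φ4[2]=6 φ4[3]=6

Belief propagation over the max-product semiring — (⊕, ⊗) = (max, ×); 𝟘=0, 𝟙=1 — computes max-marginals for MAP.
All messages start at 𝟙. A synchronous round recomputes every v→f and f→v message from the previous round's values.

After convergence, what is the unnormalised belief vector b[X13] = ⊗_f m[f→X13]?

init: all messages = 𝟙 over 4 values
r1 m[φ0→X13] = [9, 7, 6, 8]
r1 m[φ0→X1] = [9, 6, 6, 7]
r1 m[φ1→X13] = [8, 6, 9, 9]
r1 m[φ1→X5] = [9, 9, 9, 8]
r1 m[φ2→X5] = [8, 8, 3, 6]
r1 m[φ3→X5] = [5, 3, 8, 6]
r1 m[φ4→X13] = [7, 7, 6, 6]
r1 m[X13→φ0] = [1, 1, 1, 1]
r1 m[X13→φ1] = [1, 1, 1, 1]
r1 m[X13→φ4] = [1, 1, 1, 1]
r1 m[X1→φ0] = [1, 1, 1, 1]
r1 m[X5→φ1] = [1, 1, 1, 1]
r1 m[X5→φ2] = [1, 1, 1, 1]
r1 m[X5→φ3] = [1, 1, 1, 1]
r2 m[φ0→X13] = [9, 7, 6, 8]
r2 m[φ0→X1] = [9, 6, 6, 7]
r2 m[φ1→X13] = [8, 6, 9, 9]
r2 m[φ1→X5] = [9, 9, 9, 8]
r2 m[φ2→X5] = [8, 8, 3, 6]
r2 m[φ3→X5] = [5, 3, 8, 6]
r2 m[φ4→X13] = [7, 7, 6, 6]
r2 m[X13→φ0] = [56, 42, 54, 54]
r2 m[X13→φ1] = [63, 49, 36, 48]
r2 m[X13→φ4] = [72, 42, 54, 72]
r2 m[X1→φ0] = [1, 1, 1, 1]
r2 m[X5→φ1] = [40, 24, 24, 36]
r2 m[X5→φ2] = [45, 27, 72, 48]
r2 m[X5→φ3] = [72, 72, 27, 48]
r3 m[φ0→X13] = [9, 7, 6, 8]
r3 m[φ0→X1] = [504, 336, 324, 294]
r3 m[φ1→X13] = [288, 216, 280, 360]
r3 m[φ1→X5] = [432, 504, 324, 504]
r3 m[φ2→X5] = [8, 8, 3, 6]
r3 m[φ3→X5] = [5, 3, 8, 6]
r3 m[φ4→X13] = [7, 7, 6, 6]
r3 m[X13→φ0] = [56, 42, 54, 54]
r3 m[X13→φ1] = [63, 49, 36, 48]
r3 m[X13→φ4] = [72, 42, 54, 72]
r3 m[X1→φ0] = [1, 1, 1, 1]
r3 m[X5→φ1] = [40, 24, 24, 36]
r3 m[X5→φ2] = [45, 27, 72, 48]
r3 m[X5→φ3] = [72, 72, 27, 48]
r4 m[φ0→X13] = [9, 7, 6, 8]
r4 m[φ0→X1] = [504, 336, 324, 294]
r4 m[φ1→X13] = [288, 216, 280, 360]
r4 m[φ1→X5] = [432, 504, 324, 504]
r4 m[φ2→X5] = [8, 8, 3, 6]
r4 m[φ3→X5] = [5, 3, 8, 6]
r4 m[φ4→X13] = [7, 7, 6, 6]
r4 m[X13→φ0] = [2016, 1512, 1680, 2160]
r4 m[X13→φ1] = [63, 49, 36, 48]
r4 m[X13→φ4] = [2592, 1512, 1680, 2880]
r4 m[X1→φ0] = [1, 1, 1, 1]
r4 m[X5→φ1] = [40, 24, 24, 36]
r4 m[X5→φ2] = [2160, 1512, 2592, 3024]
r4 m[X5→φ3] = [3456, 4032, 972, 3024]
r5 m[φ0→X13] = [9, 7, 6, 8]
r5 m[φ0→X1] = [18144, 12960, 10800, 10584]
r5 m[φ1→X13] = [288, 216, 280, 360]
r5 m[φ1→X5] = [432, 504, 324, 504]
r5 m[φ2→X5] = [8, 8, 3, 6]
r5 m[φ3→X5] = [5, 3, 8, 6]
r5 m[φ4→X13] = [7, 7, 6, 6]
r5 m[X13→φ0] = [2016, 1512, 1680, 2160]
r5 m[X13→φ1] = [63, 49, 36, 48]
r5 m[X13→φ4] = [2592, 1512, 1680, 2880]
r5 m[X1→φ0] = [1, 1, 1, 1]
r5 m[X5→φ1] = [40, 24, 24, 36]
r5 m[X5→φ2] = [2160, 1512, 2592, 3024]
r5 m[X5→φ3] = [3456, 4032, 972, 3024]
r6 m[φ0→X13] = [9, 7, 6, 8]
r6 m[φ0→X1] = [18144, 12960, 10800, 10584]
r6 m[φ1→X13] = [288, 216, 280, 360]
r6 m[φ1→X5] = [432, 504, 324, 504]
r6 m[φ2→X5] = [8, 8, 3, 6]
r6 m[φ3→X5] = [5, 3, 8, 6]
r6 m[φ4→X13] = [7, 7, 6, 6]
r6 m[X13→φ0] = [2016, 1512, 1680, 2160]
r6 m[X13→φ1] = [63, 49, 36, 48]
r6 m[X13→φ4] = [2592, 1512, 1680, 2880]
r6 m[X1→φ0] = [1, 1, 1, 1]
r6 m[X5→φ1] = [40, 24, 24, 36]
r6 m[X5→φ2] = [2160, 1512, 2592, 3024]
r6 m[X5→φ3] = [3456, 4032, 972, 3024]
fixed point reached at round 6
b[X13] = ⊗ incoming = [18144, 10584, 10080, 17280]

b[X13] = [18144, 10584, 10080, 17280]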